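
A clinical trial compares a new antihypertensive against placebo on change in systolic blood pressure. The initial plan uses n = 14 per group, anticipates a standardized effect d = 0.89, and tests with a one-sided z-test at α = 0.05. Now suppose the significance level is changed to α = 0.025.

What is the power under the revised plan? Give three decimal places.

Power ≈ 0.653

δ = d·√(n/2) = 0.89 × √(14/2) = 2.3547 (unchanged). New critical value: z_{0.025} = 1.960.
Revised power = Φ(δ − 1.960) = Φ(0.395) = 0.6535.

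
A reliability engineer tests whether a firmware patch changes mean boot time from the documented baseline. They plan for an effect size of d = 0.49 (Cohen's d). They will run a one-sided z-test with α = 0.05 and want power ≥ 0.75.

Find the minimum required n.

For power 0.75 need Φ(δ − z_{0.05}) = 0.75, so δ = z_{0.05} + z_{0.25} = 1.645 + 0.674 = 2.319.
δ = d·√n ⇒ n = (δ/d)² = (2.319 / 0.49)² = 22.40.
Round up to the next whole unit.

n = 23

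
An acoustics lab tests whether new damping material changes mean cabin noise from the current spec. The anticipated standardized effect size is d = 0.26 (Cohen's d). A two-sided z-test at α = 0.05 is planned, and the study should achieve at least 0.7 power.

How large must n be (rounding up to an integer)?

n = 92

Set Φ(δ − 1.960) = 0.7; then δ − 1.960 = Φ⁻¹(0.7) = 0.524, giving δ = 2.484.
(For δ > 0 the lower-tail rejection region contributes negligibly to power, so the one-term inversion is standard.)
δ = d·√n ⇒ n = (δ/d)² = (2.484 / 0.26)² = 91.30.
Rounding up, n = 92.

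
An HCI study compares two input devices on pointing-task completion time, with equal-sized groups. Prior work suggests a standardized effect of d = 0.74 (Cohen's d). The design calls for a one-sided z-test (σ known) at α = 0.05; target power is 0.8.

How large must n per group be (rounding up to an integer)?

Set Φ(δ − 1.645) = 0.8; then δ − 1.645 = Φ⁻¹(0.8) = 0.842, giving δ = 2.486.
δ = d·√(n/2) ⇒ n = 2(δ/d)² = 2 × (2.486 / 0.74)² = 22.58.
Rounding up, n = 23 per group.

n = 23 per group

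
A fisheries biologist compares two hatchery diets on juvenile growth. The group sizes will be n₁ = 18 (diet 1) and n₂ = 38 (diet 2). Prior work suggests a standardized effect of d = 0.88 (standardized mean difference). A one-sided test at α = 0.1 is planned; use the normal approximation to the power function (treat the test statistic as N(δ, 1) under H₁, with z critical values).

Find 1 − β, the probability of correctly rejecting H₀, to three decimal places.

Power ≈ 0.964

Noncentrality parameter: δ = d / √(1/n₁ + 1/n₂) = 0.88 / √(1/18 + 1/38) = 3.0755
One-sided α = 0.1 → critical value z_{0.1} = 1.282.
Power = Φ(δ − 1.282) = Φ(1.794) = 0.9636.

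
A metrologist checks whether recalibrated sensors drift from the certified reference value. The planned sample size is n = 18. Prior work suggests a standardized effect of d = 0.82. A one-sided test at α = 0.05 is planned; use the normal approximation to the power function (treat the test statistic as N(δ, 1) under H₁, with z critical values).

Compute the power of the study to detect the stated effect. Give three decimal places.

Noncentrality parameter: δ = d·√n = 0.82 × √18 = 3.4790
One-sided α = 0.05 → critical value z_{0.05} = 1.645.
Power = P(Z > 1.645 − δ) = Φ(1.834) = 0.9667.

Power ≈ 0.967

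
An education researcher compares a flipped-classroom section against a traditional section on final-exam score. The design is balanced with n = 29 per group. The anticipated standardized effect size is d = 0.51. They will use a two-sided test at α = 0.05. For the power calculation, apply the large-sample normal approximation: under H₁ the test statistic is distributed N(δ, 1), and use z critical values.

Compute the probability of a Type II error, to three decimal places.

Noncentrality parameter: δ = d·√(n/2) = 0.51 × √(29/2) = 1.9420
Two-sided α = 0.05 → critical value z_{0.025} = 1.960.
Power = Φ(δ − 1.960) + Φ(−δ − 1.960) = Φ(-0.018) + Φ(-3.902) = 0.4928 + 0.0000 = 0.4929.
Type II error: β = 1 − power = 1 − 0.4929 = 0.5071.

β ≈ 0.507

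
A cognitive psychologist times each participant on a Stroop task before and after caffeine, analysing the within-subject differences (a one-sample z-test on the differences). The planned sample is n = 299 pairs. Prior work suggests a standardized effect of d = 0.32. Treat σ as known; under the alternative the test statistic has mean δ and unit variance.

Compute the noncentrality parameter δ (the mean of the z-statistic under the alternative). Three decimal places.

δ = d·√n = 0.32 × √299 = 5.5333

δ ≈ 5.533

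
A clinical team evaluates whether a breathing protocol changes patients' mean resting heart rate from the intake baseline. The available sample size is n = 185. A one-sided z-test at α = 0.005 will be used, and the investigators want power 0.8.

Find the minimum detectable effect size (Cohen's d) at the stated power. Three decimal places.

d ≈ 0.251

Required noncentrality: δ = z_{0.005} + z_{0.20} = 2.576 + 0.842 = 3.417.
δ = d·√n ⇒ d = δ/√n = 3.417/√185 = 0.2513.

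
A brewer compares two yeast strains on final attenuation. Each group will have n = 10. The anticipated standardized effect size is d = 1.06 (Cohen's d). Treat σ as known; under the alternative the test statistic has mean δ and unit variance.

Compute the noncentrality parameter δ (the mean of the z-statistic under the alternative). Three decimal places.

δ ≈ 2.370

The noncentrality parameter scales effect size by the design's sample-size factor: δ = d·√(n/2) = 1.06 × √(10/2) = 2.3702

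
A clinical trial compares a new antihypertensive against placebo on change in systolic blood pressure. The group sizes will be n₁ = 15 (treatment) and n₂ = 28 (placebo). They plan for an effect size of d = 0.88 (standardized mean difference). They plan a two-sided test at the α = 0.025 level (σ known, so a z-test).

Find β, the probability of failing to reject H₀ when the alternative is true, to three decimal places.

β ≈ 0.305

Noncentrality parameter: δ = d / √(1/n₁ + 1/n₂) = 0.88 / √(1/15 + 1/28) = 2.7503
Two-sided α = 0.025 → critical value z_{0.0125} = 2.241.
Power = Φ(δ − 2.241) + Φ(−δ − 2.241) = Φ(0.509) + Φ(-4.992) = 0.6946 + 0.0000 = 0.6946.
Type II error: β = 1 − power = 1 − 0.6946 = 0.3054.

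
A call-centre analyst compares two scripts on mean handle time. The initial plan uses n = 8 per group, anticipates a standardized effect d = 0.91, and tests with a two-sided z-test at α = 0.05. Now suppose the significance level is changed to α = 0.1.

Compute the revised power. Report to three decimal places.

Power ≈ 0.570

δ = d·√(n/2) = 0.91 × √(8/2) = 1.8200 (unchanged). New critical value: z_{0.05} = 1.645.
Revised power = Φ(δ − 1.645) + Φ(−δ − 1.645) = Φ(0.175) + Φ(-3.465) = 0.5695 + 0.0003 = 0.5698.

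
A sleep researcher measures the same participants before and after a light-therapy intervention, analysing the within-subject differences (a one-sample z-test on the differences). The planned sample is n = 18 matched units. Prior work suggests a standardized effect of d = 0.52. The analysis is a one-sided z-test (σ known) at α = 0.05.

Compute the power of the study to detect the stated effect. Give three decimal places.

Power ≈ 0.713

Noncentrality parameter: δ = d·√n = 0.52 × √18 = 2.2062
One-sided α = 0.05 → critical value z_{0.05} = 1.645.
Power = Φ(δ − 1.645) = Φ(0.561) = 0.7127.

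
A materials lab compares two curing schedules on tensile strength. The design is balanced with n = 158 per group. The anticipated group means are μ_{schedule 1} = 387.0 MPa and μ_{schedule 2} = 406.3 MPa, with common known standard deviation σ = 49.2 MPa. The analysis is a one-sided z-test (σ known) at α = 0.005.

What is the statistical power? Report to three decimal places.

Standardized effect: d = |μ_{schedule 1} − μ_{schedule 2}| / σ = |387.0 − 406.3| / 49.2 = 0.3923
Noncentrality parameter: δ = d·√(n/2) = 0.3923 × √(158/2) = 3.4866
One-sided α = 0.005 → critical value z_{0.005} = 2.576.
Power = P(Z > 2.576 − δ) = Φ(0.911) = 0.8188.

Power ≈ 0.819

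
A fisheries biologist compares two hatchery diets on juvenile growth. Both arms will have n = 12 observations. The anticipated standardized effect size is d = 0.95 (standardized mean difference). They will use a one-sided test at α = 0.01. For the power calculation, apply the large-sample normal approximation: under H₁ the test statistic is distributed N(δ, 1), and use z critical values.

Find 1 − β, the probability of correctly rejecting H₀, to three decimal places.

Noncentrality parameter: δ = d·√(n/2) = 0.95 × √(12/2) = 2.3270
One-sided α = 0.01 → critical value z_{0.01} = 2.326.
Power = Φ(δ − 2.326) = Φ(0.001) = 0.5003.

Power ≈ 0.500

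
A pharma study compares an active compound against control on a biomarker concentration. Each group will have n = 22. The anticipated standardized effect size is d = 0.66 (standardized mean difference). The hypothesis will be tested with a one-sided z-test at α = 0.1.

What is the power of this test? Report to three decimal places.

Noncentrality parameter: δ = d·√(n/2) = 0.66 × √(22/2) = 2.1890
Critical value for a one-sided test at α = 0.1: z_α = 1.282.
Power = P(Z > 1.282 − δ) = Φ(0.907) = 0.8179.

Power ≈ 0.818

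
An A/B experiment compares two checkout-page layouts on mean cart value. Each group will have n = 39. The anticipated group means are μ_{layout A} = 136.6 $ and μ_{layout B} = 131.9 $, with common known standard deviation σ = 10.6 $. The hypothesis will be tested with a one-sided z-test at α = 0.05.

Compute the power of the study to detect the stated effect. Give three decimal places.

Power ≈ 0.623

Standardized effect: d = |μ_{layout A} − μ_{layout B}| / σ = |136.6 − 131.9| / 10.6 = 0.4434
Noncentrality parameter: δ = d·√(n/2) = 0.4434 × √(39/2) = 1.9580
Critical value for a one-sided test at α = 0.05: z_α = 1.645.
Power = P(Z > 1.645 − δ) = Φ(0.313) = 0.6229.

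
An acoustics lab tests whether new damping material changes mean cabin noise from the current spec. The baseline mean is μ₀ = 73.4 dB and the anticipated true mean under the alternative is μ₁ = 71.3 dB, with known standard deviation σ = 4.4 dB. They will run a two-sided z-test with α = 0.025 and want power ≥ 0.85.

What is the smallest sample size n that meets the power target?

Standardized effect: d = |μ₁ − μ₀| / σ = |71.3 − 73.4| / 4.4 = 0.4773
Set Φ(δ − 2.241) = 0.85; then δ − 2.241 = Φ⁻¹(0.85) = 1.036, giving δ = 3.278.
(For δ > 0 the lower-tail rejection region contributes negligibly to power, so the one-term inversion is standard.)
δ = d·√n ⇒ n = (δ/d)² = (3.278 / 0.4773)² = 47.17.
Round up to the next whole unit.

n = 48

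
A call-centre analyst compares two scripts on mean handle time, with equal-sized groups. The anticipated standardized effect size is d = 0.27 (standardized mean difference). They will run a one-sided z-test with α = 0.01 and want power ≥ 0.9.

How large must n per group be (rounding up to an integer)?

n = 358 per group

Set Φ(δ − 2.326) = 0.9; then δ − 2.326 = Φ⁻¹(0.9) = 1.282, giving δ = 3.608.
δ = d·√(n/2) ⇒ n = 2(δ/d)² = 2 × (3.608 / 0.27)² = 357.12.
Rounding up, n = 358 per group.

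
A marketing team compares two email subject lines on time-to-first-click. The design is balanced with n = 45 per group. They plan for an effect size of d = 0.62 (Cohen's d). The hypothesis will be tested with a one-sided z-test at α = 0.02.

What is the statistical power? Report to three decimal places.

Noncentrality parameter: δ = d·√(n/2) = 0.62 × √(45/2) = 2.9409
One-sided α = 0.02 → critical value z_{0.02} = 2.054.
Power = Φ(δ − 2.054) = Φ(0.887) = 0.8125.

Power ≈ 0.813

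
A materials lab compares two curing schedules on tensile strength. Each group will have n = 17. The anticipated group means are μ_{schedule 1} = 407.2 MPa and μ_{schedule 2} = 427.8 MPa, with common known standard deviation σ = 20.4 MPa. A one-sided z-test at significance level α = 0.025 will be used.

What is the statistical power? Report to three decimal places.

Power ≈ 0.837

Standardized effect: d = |μ_{schedule 1} − μ_{schedule 2}| / σ = |407.2 − 427.8| / 20.4 = 1.0098
Noncentrality parameter: δ = d·√(n/2) = 1.0098 × √(17/2) = 2.9441
One-sided α = 0.025 → critical value z_{0.025} = 1.960.
Power = P(Z > 1.960 − δ) = Φ(0.984) = 0.8375.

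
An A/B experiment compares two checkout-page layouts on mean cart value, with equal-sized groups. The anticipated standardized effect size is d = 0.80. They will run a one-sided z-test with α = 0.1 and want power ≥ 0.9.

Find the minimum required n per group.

n = 21 per group

Set Φ(δ − 1.282) = 0.9; then δ − 1.282 = Φ⁻¹(0.9) = 1.282, giving δ = 2.563.
δ = d·√(n/2) ⇒ n = 2(δ/d)² = 2 × (2.563 / 0.80)² = 20.53.
Round up to the next whole unit.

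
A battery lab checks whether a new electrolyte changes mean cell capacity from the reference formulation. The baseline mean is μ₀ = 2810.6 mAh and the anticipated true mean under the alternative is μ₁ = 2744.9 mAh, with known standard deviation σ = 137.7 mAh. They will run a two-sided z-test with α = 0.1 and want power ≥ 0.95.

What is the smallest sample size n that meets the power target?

n = 48

Standardized effect: d = |μ₁ − μ₀| / σ = |2744.9 − 2810.6| / 137.7 = 0.4771
For power 0.95 need Φ(δ − z_{0.05}) = 0.95, so δ = z_{0.05} + z_{0.05} = 1.645 + 1.645 = 3.290.
(Ignoring the negligible lower-tail rejection probability gives the usual closed-form inversion.)
δ = d·√n ⇒ n = (δ/d)² = (3.290 / 0.4771)² = 47.54.
Round up to the next whole unit.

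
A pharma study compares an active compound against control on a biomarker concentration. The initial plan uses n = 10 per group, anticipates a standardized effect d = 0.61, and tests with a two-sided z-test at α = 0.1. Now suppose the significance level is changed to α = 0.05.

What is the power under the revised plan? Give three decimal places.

Power ≈ 0.276

δ = d·√(n/2) = 0.61 × √(10/2) = 1.3640 (unchanged). New critical value: z_{0.025} = 1.960.
Revised power = Φ(δ − 1.960) + Φ(−δ − 1.960) = Φ(-0.596) + Φ(-3.324) = 0.2756 + 0.0004 = 0.2760.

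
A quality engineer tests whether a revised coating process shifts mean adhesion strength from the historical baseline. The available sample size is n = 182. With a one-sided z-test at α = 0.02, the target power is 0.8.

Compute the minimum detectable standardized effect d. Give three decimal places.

d ≈ 0.215

Required noncentrality: δ = z_{0.02} + z_{0.20} = 2.054 + 0.842 = 2.895.
δ = d·√n ⇒ d = δ/√n = 2.895/√182 = 0.2146.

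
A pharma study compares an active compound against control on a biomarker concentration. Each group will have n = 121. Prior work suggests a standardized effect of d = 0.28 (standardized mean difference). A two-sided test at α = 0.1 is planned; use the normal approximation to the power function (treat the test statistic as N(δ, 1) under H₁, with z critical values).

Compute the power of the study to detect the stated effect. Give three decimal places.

Noncentrality parameter: δ = d·√(n/2) = 0.28 × √(121/2) = 2.1779
Two-sided α = 0.1 → critical value z_{0.05} = 1.645.
Power = Φ(δ − 1.645) + Φ(−δ − 1.645) = Φ(0.533) + Φ(-3.823) = 0.7030 + 0.0001 = 0.7031.

Power ≈ 0.703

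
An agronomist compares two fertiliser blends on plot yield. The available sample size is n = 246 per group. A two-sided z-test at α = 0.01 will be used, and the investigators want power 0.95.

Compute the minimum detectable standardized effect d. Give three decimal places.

d ≈ 0.381

Need Φ(δ − 2.576) = 0.95, so δ = 2.576 + 1.645 = 4.221.
(Lower-tail contribution to power is negligible for δ > 0.)
δ = d·√(n/2) ⇒ d = δ/√(n/2) = 4.221/√(246/2) = 0.3806.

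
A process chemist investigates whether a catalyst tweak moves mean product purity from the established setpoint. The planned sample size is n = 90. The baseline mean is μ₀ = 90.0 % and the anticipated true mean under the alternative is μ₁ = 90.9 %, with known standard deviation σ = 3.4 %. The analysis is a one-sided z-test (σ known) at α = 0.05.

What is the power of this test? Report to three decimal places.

Standardized effect: d = |μ₁ − μ₀| / σ = |90.9 − 90.0| / 3.4 = 0.2647
Noncentrality parameter: δ = d·√n = 0.2647 × √90 = 2.5112
One-sided α = 0.05 → critical value z_{0.05} = 1.645.
Power = Φ(δ − 1.645) = Φ(0.866) = 0.8069.

Power ≈ 0.807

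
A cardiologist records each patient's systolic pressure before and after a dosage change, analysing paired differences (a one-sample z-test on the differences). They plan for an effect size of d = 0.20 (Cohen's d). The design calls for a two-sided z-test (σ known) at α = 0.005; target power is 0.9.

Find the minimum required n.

n = 418

For power 0.9 need Φ(δ − z_{0.0025}) = 0.9, so δ = z_{0.0025} + z_{0.10} = 2.807 + 1.282 = 4.089.
(For δ > 0 the lower-tail rejection region contributes negligibly to power, so the one-term inversion is standard.)
δ = d·√n ⇒ n = (δ/d)² = (4.089 / 0.20)² = 417.91.
Round up to the next whole unit.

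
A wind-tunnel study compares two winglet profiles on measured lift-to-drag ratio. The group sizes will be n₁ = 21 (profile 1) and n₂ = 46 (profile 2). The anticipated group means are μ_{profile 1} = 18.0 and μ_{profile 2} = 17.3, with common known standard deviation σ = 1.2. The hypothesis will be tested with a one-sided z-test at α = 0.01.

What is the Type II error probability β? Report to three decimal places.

Standardized effect: d = |μ_{profile 1} − μ_{profile 2}| / σ = |18.0 − 17.3| / 1.2 = 0.5833
Noncentrality parameter: δ = d / √(1/n₁ + 1/n₂) = 0.5833 / √(1/21 + 1/46) = 2.2150
One-sided α = 0.01 → critical value z_{0.01} = 2.326.
Power = P(Z > 2.326 − δ) = Φ(-0.111) = 0.4557.
Type II error: β = 1 − power = 1 − 0.4557 = 0.5443.

β ≈ 0.544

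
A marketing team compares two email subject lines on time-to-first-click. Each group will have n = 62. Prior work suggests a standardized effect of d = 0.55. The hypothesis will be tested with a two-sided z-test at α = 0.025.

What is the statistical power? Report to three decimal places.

Power ≈ 0.794

Noncentrality parameter: δ = d·√(n/2) = 0.55 × √(62/2) = 3.0623
Two-sided α = 0.025 → critical value z_{0.0125} = 2.241.
Power = Φ(δ − 2.241) + Φ(−δ − 2.241) = Φ(0.821) + Φ(-5.304) = 0.7941 + 0.0000 = 0.7941.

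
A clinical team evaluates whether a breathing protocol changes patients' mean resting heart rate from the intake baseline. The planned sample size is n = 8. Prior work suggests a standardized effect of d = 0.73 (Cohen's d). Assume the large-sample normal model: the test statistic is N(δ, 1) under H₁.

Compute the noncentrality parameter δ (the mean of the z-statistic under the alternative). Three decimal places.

δ = d·√n = 0.73 × √8 = 2.0648

δ ≈ 2.065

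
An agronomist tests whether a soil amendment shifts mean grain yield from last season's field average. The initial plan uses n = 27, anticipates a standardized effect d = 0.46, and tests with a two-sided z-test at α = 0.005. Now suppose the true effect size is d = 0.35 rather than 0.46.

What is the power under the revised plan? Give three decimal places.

Power ≈ 0.161

With d = 0.35: δ = d·√n = 0.35 × √27 = 1.8187. Critical value z_{0.0025} = 2.807.
Revised power = Φ(δ − 2.807) + Φ(−δ − 2.807) = Φ(-0.988) + Φ(-4.626) = 0.1615 + 0.0000 = 0.1615.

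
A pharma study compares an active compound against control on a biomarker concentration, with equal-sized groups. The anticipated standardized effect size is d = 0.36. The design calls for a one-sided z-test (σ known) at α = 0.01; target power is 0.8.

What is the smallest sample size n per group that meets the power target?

n = 155 per group

For power 0.8 need Φ(δ − z_{0.01}) = 0.8, so δ = z_{0.01} + z_{0.20} = 2.326 + 0.842 = 3.168.
δ = d·√(n/2) ⇒ n = 2(δ/d)² = 2 × (3.168 / 0.36)² = 154.88.
Rounding up, n = 155 per group.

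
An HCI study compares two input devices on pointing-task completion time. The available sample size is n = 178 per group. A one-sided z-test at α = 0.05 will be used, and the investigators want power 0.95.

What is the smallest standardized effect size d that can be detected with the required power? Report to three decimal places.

d ≈ 0.349

Required noncentrality: δ = z_{0.05} + z_{0.05} = 1.645 + 1.645 = 3.290.
δ = d·√(n/2) ⇒ d = δ/√(n/2) = 3.290/√(178/2) = 0.3487.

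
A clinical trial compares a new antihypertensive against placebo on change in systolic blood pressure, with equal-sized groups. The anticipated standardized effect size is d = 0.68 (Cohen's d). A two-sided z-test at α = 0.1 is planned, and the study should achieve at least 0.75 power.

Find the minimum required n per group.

n = 24 per group

Set Φ(δ − 1.645) = 0.75; then δ − 1.645 = Φ⁻¹(0.75) = 0.674, giving δ = 2.319.
(The Φ(−δ − z_{α/2}) term is vanishingly small for δ > 0 and is dropped in the standard sample-size formula.)
δ = d·√(n/2) ⇒ n = 2(δ/d)² = 2 × (2.319 / 0.68)² = 23.27.
Round up to the next whole unit.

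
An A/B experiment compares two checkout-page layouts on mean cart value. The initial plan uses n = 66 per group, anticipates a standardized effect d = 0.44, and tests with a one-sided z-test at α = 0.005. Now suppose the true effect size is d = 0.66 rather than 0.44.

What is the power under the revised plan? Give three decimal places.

With d = 0.66: δ = d·√(n/2) = 0.66 × √(66/2) = 3.7914. Critical value z_{0.005} = 2.576.
Revised power = P(Z > 2.576 − δ) = Φ(1.216) = 0.8879.

Power ≈ 0.888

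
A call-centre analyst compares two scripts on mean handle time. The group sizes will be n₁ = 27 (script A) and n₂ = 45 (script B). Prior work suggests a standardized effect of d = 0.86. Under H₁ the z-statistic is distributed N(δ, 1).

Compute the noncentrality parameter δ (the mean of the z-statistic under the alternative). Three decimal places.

δ ≈ 3.533

δ = d / √(1/n₁ + 1/n₂) = 0.86 / √(1/27 + 1/45) = 3.5328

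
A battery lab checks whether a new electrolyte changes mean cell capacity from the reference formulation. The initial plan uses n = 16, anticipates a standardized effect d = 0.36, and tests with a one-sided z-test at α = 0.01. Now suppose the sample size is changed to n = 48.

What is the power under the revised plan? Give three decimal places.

With n = 48: δ = d·√n = 0.36 × √48 = 2.4942. Critical value z_{0.01} = 2.326.
Revised power = P(Z > 2.326 − δ) = Φ(0.168) = 0.5666.

Power ≈ 0.567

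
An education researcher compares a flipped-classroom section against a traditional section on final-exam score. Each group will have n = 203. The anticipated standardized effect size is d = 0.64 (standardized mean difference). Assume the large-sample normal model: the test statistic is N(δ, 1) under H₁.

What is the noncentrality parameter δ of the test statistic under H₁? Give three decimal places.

δ ≈ 6.448

δ = d·√(n/2) = 0.64 × √(203/2) = 6.4478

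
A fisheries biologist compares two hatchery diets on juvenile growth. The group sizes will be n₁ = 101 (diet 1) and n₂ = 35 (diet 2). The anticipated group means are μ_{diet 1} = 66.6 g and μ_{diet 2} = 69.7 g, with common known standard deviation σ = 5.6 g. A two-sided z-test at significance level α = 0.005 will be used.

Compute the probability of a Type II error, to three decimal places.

Standardized effect: d = |μ_{diet 1} − μ_{diet 2}| / σ = |66.6 − 69.7| / 5.6 = 0.5536
Noncentrality parameter: δ = d / √(1/n₁ + 1/n₂) = 0.5536 / √(1/101 + 1/35) = 2.8223
Two-sided α = 0.005 → critical value z_{0.0025} = 2.807.
Power = Φ(δ − 2.807) + Φ(−δ − 2.807) = Φ(0.015) + Φ(-5.629) = 0.5061 + 0.0000 = 0.5061.
Type II error: β = 1 − power = 1 − 0.5061 = 0.4939.

β ≈ 0.494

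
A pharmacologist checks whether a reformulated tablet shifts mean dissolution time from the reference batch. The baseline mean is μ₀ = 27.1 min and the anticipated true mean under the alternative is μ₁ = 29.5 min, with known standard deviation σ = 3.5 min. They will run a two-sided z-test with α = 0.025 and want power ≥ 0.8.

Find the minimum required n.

Standardized effect: d = |μ₁ − μ₀| / σ = |29.5 − 27.1| / 3.5 = 0.6857
Set Φ(δ − 2.241) = 0.8; then δ − 2.241 = Φ⁻¹(0.8) = 0.842, giving δ = 3.083.
(For δ > 0 the lower-tail rejection region contributes negligibly to power, so the one-term inversion is standard.)
δ = d·√n ⇒ n = (δ/d)² = (3.083 / 0.6857)² = 20.21.
Round up to the next whole unit.

n = 21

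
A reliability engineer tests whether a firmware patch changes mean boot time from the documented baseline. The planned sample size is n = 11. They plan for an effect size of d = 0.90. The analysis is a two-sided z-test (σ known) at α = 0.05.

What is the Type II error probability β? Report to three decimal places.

β ≈ 0.153

Noncentrality parameter: δ = d·√n = 0.90 × √11 = 2.9850
Critical value for a two-sided test at α = 0.05: z_{α/2} = 1.960.
Power = Φ(δ − 1.960) + Φ(−δ − 1.960) = Φ(1.025) + Φ(-4.945) = 0.8473 + 0.0000 = 0.8473.
Type II error: β = 1 − power = 1 − 0.8473 = 0.1527.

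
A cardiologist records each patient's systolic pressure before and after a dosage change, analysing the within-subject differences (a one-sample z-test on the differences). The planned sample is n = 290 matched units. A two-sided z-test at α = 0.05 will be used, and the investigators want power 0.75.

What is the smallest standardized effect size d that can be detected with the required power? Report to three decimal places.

Required noncentrality: δ = z_{0.025} + z_{0.25} = 1.960 + 0.674 = 2.634.
(The second rejection-region term Φ(−δ − z_{α/2}) is negligible and dropped.)
δ = d·√n ⇒ d = δ/√n = 2.634/√290 = 0.1547.

d ≈ 0.155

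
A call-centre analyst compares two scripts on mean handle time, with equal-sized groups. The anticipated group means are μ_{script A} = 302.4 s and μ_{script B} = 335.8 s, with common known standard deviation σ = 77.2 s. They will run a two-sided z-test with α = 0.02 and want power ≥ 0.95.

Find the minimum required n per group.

n = 169 per group

Standardized effect: d = |μ_{script A} − μ_{script B}| / σ = |302.4 − 335.8| / 77.2 = 0.4326
Set Φ(δ − 2.326) = 0.95; then δ − 2.326 = Φ⁻¹(0.95) = 1.645, giving δ = 3.971.
(Ignoring the negligible lower-tail rejection probability gives the usual closed-form inversion.)
δ = d·√(n/2) ⇒ n = 2(δ/d)² = 2 × (3.971 / 0.4326)² = 168.51.
Rounding up, n = 169 per group.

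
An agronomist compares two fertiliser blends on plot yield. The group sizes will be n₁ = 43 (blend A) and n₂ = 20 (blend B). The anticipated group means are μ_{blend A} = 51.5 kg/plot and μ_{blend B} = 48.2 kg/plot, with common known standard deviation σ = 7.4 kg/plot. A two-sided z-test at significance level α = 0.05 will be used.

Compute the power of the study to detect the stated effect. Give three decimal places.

Power ≈ 0.378

Standardized effect: d = |μ_{blend A} − μ_{blend B}| / σ = |51.5 − 48.2| / 7.4 = 0.4459
Noncentrality parameter: λ = d / √(1/n₁ + 1/n₂) = 0.4459 / √(1/43 + 1/20) = 1.6476
Critical value for a two-sided test at α = 0.05: z_{α/2} = 1.960.
Power = Φ(λ − 1.960) + Φ(−λ − 1.960) = Φ(-0.312) + Φ(-3.608) = 0.3774 + 0.0002 = 0.3776.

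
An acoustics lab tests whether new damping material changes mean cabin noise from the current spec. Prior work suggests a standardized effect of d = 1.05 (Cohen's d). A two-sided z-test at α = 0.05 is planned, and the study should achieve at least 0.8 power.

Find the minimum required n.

n = 8

For power 0.8 need Φ(δ − z_{0.025}) = 0.8, so δ = z_{0.025} + z_{0.20} = 1.960 + 0.842 = 2.802.
(Ignoring the negligible lower-tail rejection probability gives the usual closed-form inversion.)
δ = d·√n ⇒ n = (δ/d)² = (2.802 / 1.05)² = 7.12.
Rounding up, n = 8.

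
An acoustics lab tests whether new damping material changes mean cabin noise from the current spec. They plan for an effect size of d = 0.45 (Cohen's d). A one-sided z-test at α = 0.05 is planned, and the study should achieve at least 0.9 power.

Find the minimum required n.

n = 43

For power 0.9 need Φ(δ − z_{0.05}) = 0.9, so δ = z_{0.05} + z_{0.10} = 1.645 + 1.282 = 2.926.
δ = d·√n ⇒ n = (δ/d)² = (2.926 / 0.45)² = 42.29.
Round up to the next whole unit.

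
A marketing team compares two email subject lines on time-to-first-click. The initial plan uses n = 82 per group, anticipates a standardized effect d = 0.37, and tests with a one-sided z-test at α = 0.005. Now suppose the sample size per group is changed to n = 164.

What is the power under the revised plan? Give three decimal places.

Power ≈ 0.781

With n = 164 per group: δ = d·√(n/2) = 0.37 × √(164/2) = 3.3505. Critical value z_{0.005} = 2.576.
Revised power = P(Z > 2.576 − δ) = Φ(0.775) = 0.7807.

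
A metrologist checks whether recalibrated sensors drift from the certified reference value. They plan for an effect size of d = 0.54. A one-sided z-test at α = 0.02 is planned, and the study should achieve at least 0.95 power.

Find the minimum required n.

n = 47

Set Φ(δ − 2.054) = 0.95; then δ − 2.054 = Φ⁻¹(0.95) = 1.645, giving δ = 3.699.
δ = d·√n ⇒ n = (δ/d)² = (3.699 / 0.54)² = 46.91.
Rounding up, n = 47.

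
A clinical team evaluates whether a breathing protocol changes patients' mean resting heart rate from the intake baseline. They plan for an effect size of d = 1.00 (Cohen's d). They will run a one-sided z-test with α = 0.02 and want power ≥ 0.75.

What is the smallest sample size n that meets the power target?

n = 8

For power 0.75 need Φ(δ − z_{0.02}) = 0.75, so δ = z_{0.02} + z_{0.25} = 2.054 + 0.674 = 2.728.
δ = d·√n ⇒ n = (δ/d)² = (2.728 / 1.00)² = 7.44.
Round up to the next whole unit.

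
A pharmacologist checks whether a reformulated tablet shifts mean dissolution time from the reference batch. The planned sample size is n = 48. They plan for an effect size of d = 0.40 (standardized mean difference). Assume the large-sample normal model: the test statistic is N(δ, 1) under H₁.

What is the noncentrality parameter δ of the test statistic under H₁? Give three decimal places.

δ ≈ 2.771

δ = d·√n = 0.40 × √48 = 2.7713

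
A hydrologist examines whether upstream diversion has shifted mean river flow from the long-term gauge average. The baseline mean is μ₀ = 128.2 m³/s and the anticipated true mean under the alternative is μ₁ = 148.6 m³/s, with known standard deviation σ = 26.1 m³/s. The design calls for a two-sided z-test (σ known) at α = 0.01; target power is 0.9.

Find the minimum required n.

n = 25

Standardized effect: d = |μ₁ − μ₀| / σ = |148.6 − 128.2| / 26.1 = 0.7816
For power 0.9 need Φ(δ − z_{0.005}) = 0.9, so δ = z_{0.005} + z_{0.10} = 2.576 + 1.282 = 3.857.
(Ignoring the negligible lower-tail rejection probability gives the usual closed-form inversion.)
δ = d·√n ⇒ n = (δ/d)² = (3.857 / 0.7816)² = 24.36.
Round up to the next whole unit.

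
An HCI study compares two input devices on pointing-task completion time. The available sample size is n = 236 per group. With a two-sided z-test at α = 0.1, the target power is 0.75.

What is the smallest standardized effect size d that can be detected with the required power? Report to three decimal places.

Required noncentrality: δ = z_{0.05} + z_{0.25} = 1.645 + 0.674 = 2.319.
(The second rejection-region term Φ(−δ − z_{α/2}) is negligible and dropped.)
δ = d·√(n/2) ⇒ d = δ/√(n/2) = 2.319/√(236/2) = 0.2135.

d ≈ 0.214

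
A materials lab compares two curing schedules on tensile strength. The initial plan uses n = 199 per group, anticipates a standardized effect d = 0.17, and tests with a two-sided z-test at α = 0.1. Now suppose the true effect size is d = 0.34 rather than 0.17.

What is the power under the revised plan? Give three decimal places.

Power ≈ 0.960

With d = 0.34: δ = d·√(n/2) = 0.34 × √(199/2) = 3.3915. Critical value z_{0.05} = 1.645.
Revised power = Φ(δ − 1.645) + Φ(−δ − 1.645) = Φ(1.747) + Φ(-5.036) = 0.9596 + 0.0000 = 0.9596.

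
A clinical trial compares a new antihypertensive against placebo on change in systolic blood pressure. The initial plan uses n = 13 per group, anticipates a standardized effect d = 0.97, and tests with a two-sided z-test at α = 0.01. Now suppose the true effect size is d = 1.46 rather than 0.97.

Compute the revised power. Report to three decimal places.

Power ≈ 0.874

With d = 1.46: δ = d·√(n/2) = 1.46 × √(13/2) = 3.7223. Critical value z_{0.005} = 2.576.
Revised power = Φ(δ − 2.576) + Φ(−δ − 2.576) = Φ(1.146) + Φ(-6.298) = 0.8742 + 0.0000 = 0.8742.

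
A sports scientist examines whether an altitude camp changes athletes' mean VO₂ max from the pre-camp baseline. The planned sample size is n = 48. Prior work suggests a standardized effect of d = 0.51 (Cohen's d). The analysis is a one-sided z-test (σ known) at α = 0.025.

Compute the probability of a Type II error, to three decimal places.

Noncentrality parameter: λ = d·√n = 0.51 × √48 = 3.5334
Critical value for a one-sided test at α = 0.025: z_α = 1.960.
Power = Φ(λ − 1.960) = Φ(1.573) = 0.9422.
Type II error: β = 1 − power = 1 − 0.9422 = 0.0578.

β ≈ 0.058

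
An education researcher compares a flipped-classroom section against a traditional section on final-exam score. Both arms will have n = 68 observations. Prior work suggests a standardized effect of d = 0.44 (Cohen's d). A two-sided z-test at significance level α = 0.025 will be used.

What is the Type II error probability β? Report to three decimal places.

β ≈ 0.373

Noncentrality parameter: δ = d·√(n/2) = 0.44 × √(68/2) = 2.5656
Critical value for a two-sided test at α = 0.025: z_{α/2} = 2.241.
Power = Φ(δ − 2.241) + Φ(−δ − 2.241) = Φ(0.324) + Φ(-4.807) = 0.6271 + 0.0000 = 0.6271.
Type II error: β = 1 − power = 1 − 0.6271 = 0.3729.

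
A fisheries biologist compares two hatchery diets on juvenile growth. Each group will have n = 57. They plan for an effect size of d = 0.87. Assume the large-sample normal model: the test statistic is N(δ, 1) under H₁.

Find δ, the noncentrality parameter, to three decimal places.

δ = d·√(n/2) = 0.87 × √(57/2) = 4.6445

δ ≈ 4.645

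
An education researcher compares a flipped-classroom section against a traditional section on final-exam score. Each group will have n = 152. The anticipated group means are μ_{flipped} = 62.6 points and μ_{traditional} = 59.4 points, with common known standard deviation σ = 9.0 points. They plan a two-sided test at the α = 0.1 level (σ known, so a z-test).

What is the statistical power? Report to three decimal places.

Power ≈ 0.927

Standardized effect: d = |μ_{flipped} − μ_{traditional}| / σ = |62.6 − 59.4| / 9.0 = 0.3556
Noncentrality parameter: δ = d·√(n/2) = 0.3556 × √(152/2) = 3.0997
Two-sided α = 0.1 → critical value z_{0.05} = 1.645.
Power = Φ(δ − 1.645) + Φ(−δ − 1.645) = Φ(1.455) + Φ(-4.745) = 0.9271 + 0.0000 = 0.9271.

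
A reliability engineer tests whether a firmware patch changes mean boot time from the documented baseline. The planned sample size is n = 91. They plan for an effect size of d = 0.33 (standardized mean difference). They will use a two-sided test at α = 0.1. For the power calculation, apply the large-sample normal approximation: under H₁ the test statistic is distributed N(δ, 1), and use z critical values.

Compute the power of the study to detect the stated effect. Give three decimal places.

Power ≈ 0.934

Noncentrality parameter: δ = d·√n = 0.33 × √91 = 3.1480
Critical value for a two-sided test at α = 0.1: z_{α/2} = 1.645.
Power = Φ(δ − 1.645) + Φ(−δ − 1.645) = Φ(1.503) + Φ(-4.793) = 0.9336 + 0.0000 = 0.9336.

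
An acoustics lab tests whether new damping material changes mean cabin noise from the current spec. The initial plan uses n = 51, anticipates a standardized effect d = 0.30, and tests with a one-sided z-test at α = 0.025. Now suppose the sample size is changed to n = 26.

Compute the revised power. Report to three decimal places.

With n = 26: δ = d·√n = 0.30 × √26 = 1.5297. Critical value z_{0.025} = 1.960.
Revised power = P(Z > 1.960 − δ) = Φ(-0.430) = 0.3335.

Power ≈ 0.334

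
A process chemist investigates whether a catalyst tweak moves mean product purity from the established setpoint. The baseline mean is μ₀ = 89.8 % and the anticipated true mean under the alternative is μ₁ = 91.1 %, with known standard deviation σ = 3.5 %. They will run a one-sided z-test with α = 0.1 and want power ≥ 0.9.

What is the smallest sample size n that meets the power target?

n = 48

Standardized effect: d = |μ₁ − μ₀| / σ = |91.1 − 89.8| / 3.5 = 0.3714
For power 0.9 need Φ(δ − z_{0.1}) = 0.9, so δ = z_{0.1} + z_{0.10} = 1.282 + 1.282 = 2.563.
δ = d·√n ⇒ n = (δ/d)² = (2.563 / 0.3714)² = 47.62.
Rounding up, n = 48.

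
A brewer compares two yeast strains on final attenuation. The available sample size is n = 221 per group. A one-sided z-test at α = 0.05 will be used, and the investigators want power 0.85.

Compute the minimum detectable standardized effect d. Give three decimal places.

d ≈ 0.255

Need Φ(δ − 1.645) = 0.85, so δ = 1.645 + 1.036 = 2.681.
δ = d·√(n/2) ⇒ d = δ/√(n/2) = 2.681/√(221/2) = 0.2551.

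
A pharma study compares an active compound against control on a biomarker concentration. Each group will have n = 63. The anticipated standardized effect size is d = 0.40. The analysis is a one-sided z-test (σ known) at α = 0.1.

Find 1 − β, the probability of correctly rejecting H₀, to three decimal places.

Noncentrality parameter: δ = d·√(n/2) = 0.40 × √(63/2) = 2.2450
Critical value for a one-sided test at α = 0.1: z_α = 1.282.
Power = Φ(δ − 1.282) = Φ(0.963) = 0.8323.

Power ≈ 0.832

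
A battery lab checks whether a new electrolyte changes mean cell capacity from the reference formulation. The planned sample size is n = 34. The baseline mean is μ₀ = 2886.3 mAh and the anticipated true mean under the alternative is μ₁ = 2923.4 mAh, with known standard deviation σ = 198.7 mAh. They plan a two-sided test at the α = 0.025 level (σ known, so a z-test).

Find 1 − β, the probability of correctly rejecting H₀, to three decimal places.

Power ≈ 0.125

Standardized effect: d = |μ₁ − μ₀| / σ = |2923.4 − 2886.3| / 198.7 = 0.1867
Noncentrality parameter: λ = d·√n = 0.1867 × √34 = 1.0887
Critical value for a two-sided test at α = 0.025: z_{α/2} = 2.241.
Power = Φ(λ − 2.241) + Φ(−λ − 2.241) = Φ(-1.153) + Φ(-3.330) = 0.1245 + 0.0004 = 0.1250.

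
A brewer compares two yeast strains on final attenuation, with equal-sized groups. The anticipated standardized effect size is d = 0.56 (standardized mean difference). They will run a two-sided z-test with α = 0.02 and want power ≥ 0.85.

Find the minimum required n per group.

n = 73 per group

Set Φ(δ − 2.326) = 0.85; then δ − 2.326 = Φ⁻¹(0.85) = 1.036, giving δ = 3.363.
(The Φ(−δ − z_{α/2}) term is vanishingly small for δ > 0 and is dropped in the standard sample-size formula.)
δ = d·√(n/2) ⇒ n = 2(δ/d)² = 2 × (3.363 / 0.56)² = 72.12.
Round up to the next whole unit.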